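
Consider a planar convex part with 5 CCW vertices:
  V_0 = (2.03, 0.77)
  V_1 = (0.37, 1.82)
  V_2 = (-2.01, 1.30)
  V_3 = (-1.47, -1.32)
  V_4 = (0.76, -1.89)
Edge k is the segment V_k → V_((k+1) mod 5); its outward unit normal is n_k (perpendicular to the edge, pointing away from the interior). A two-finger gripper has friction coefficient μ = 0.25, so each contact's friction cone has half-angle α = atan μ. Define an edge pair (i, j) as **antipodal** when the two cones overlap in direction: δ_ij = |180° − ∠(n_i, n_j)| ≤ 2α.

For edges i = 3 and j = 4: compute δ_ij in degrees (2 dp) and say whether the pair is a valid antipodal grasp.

δ = 101.18°, invalid

α = atan 0.25 = 14.04°;  2α = 28.07°
edge 3: e_3 = (+2.23, -0.57);  n_3 = (-0.2476, -0.9689)
edge 4: e_4 = (+1.27, +2.66);  n_4 = (+0.9024, -0.4309)
∠(n_3, n_4) = 78.82°
δ = |180° − 78.82°| = 101.18°
101.18° > 2α = 28.07°  →  invalid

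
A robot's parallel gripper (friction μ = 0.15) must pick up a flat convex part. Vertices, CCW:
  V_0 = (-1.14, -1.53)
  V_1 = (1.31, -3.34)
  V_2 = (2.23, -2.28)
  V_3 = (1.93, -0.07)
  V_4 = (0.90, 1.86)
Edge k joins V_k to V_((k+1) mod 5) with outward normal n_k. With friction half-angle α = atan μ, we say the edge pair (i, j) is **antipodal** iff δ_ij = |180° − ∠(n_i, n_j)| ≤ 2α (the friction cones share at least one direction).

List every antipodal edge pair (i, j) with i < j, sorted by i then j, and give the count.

count = 1; pairs: (1,4)

α = atan 0.15 = 8.53°;  2α = 17.06°
n_0 = (-0.5942, -0.8043)
n_1 = (+0.7552, -0.6555)
n_2 = (+0.9909, +0.1345)
n_3 = (+0.8822, +0.4708)
n_4 = (-0.8568, +0.5156)
  (0,1): δ = 94.50°  ·
  (0,2): δ = 45.81°  ·
  (0,3): δ = 25.46°  ·
  (0,4): δ = 95.42°  ·
  (1,2): δ = 131.31°  ·
  (1,3): δ = 110.96°  ·
  (1,4): δ = 9.92°  ✓
  (2,3): δ = 159.64°  ·
  (2,4): δ = 38.77°  ·
  (3,4): δ = 59.13°  ·
antipodal pairs: 1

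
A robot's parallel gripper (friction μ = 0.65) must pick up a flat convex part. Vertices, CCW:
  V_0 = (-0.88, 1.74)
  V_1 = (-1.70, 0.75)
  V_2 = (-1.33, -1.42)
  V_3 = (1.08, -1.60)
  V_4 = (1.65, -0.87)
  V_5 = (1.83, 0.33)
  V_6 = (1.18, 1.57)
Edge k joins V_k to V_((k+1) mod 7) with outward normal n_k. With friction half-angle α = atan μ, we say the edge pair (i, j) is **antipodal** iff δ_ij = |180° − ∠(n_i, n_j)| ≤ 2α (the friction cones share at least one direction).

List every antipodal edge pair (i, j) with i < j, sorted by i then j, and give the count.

α = atan 0.65 = 33.02°;  2α = 66.05°
n_0 = (-0.7701, +0.6379)
n_1 = (-0.9858, -0.1681)
n_2 = (-0.0745, -0.9972)
n_3 = (+0.7882, -0.6154)
n_4 = (+0.9889, -0.1483)
n_5 = (+0.8857, +0.4643)
n_6 = (+0.0822, +0.9966)
  (0,1): δ = 130.69°  ·
  (0,2): δ = 54.64°  ✓
  (0,3): δ = 1.65°  ✓
  (0,4): δ = 31.10°  ✓
  (0,5): δ = 67.30°  ·
  (0,6): δ = 124.92°  ·
  (1,2): δ = 103.95°  ·
  (1,3): δ = 47.66°  ✓
  (1,4): δ = 18.21°  ✓
  (1,5): δ = 17.99°  ✓
  (1,6): δ = 75.61°  ·
  (2,3): δ = 123.71°  ·
  (2,4): δ = 94.26°  ·
  (2,5): δ = 58.07°  ✓
  (2,6): δ = 0.45°  ✓
  (3,4): δ = 150.55°  ·
  (3,5): δ = 114.35°  ·
  (3,6): δ = 56.73°  ✓
  (4,5): δ = 143.81°  ·
  (4,6): δ = 86.19°  ·
  (5,6): δ = 122.38°  ·
antipodal pairs: 9

count = 9; pairs: (0,2), (0,3), (0,4), (1,3), (1,4), (1,5), (2,5), (2,6), (3,6)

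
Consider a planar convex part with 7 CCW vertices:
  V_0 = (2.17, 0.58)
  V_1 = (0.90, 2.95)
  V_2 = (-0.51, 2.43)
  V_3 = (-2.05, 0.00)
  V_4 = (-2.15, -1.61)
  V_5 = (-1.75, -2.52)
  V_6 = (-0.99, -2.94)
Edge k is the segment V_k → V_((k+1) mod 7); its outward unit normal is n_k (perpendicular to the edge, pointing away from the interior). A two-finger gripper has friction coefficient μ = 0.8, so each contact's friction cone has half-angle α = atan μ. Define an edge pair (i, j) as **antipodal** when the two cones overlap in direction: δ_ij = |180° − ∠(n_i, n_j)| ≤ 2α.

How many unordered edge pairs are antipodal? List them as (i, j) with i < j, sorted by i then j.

count = 9; pairs: (0,2), (0,3), (0,4), (0,5), (1,5), (1,6), (2,6), (3,6), (4,6)

α = atan 0.8 = 38.66°;  2α = 77.32°
n_0 = (+0.8814, +0.4723)
n_1 = (-0.3460, +0.9382)
n_2 = (-0.8447, +0.5353)
n_3 = (-0.9981, +0.0620)
n_4 = (-0.9155, -0.4024)
n_5 = (-0.4837, -0.8752)
n_6 = (+0.7441, -0.6680)
  (0,1): δ = 97.94°  ·
  (0,2): δ = 60.55°  ✓
  (0,3): δ = 31.74°  ✓
  (0,4): δ = 4.46°  ✓
  (0,5): δ = 32.89°  ✓
  (0,6): δ = 109.90°  ·
  (1,2): δ = 142.61°  ·
  (1,3): δ = 113.80°  ·
  (1,4): δ = 86.52°  ·
  (1,5): δ = 49.17°  ✓
  (1,6): δ = 27.84°  ✓
  (2,3): δ = 151.19°  ·
  (2,4): δ = 123.91°  ·
  (2,5): δ = 86.56°  ·
  (2,6): δ = 9.55°  ✓
  (3,4): δ = 152.72°  ·
  (3,5): δ = 115.37°  ·
  (3,6): δ = 38.36°  ✓
  (4,5): δ = 142.65°  ·
  (4,6): δ = 65.64°  ✓
  (5,6): δ = 102.99°  ·
antipodal pairs: 9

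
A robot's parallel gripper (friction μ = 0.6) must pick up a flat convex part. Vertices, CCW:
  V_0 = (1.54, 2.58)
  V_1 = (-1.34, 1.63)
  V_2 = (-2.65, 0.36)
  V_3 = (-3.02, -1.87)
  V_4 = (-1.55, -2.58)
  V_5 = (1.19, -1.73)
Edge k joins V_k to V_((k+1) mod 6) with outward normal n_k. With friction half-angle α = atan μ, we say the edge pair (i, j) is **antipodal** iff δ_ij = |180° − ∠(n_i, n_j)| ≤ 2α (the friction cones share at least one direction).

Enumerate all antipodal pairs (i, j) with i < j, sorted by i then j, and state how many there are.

α = atan 0.6 = 30.96°;  2α = 61.93°
n_0 = (-0.3133, +0.9497)
n_1 = (-0.6961, +0.7180)
n_2 = (-0.9865, +0.1637)
n_3 = (-0.4349, -0.9005)
n_4 = (+0.2963, -0.9551)
n_5 = (+0.9967, -0.0809)
  (0,1): δ = 154.14°  ·
  (0,2): δ = 117.68°  ·
  (0,3): δ = 44.04°  ✓
  (0,4): δ = 1.02°  ✓
  (0,5): δ = 67.10°  ·
  (1,2): δ = 143.53°  ·
  (1,3): δ = 69.89°  ·
  (1,4): δ = 26.88°  ✓
  (1,5): δ = 41.25°  ✓
  (2,3): δ = 106.36°  ·
  (2,4): δ = 63.34°  ·
  (2,5): δ = 4.78°  ✓
  (3,4): δ = 136.98°  ·
  (3,5): δ = 68.86°  ·
  (4,5): δ = 111.88°  ·
antipodal pairs: 5

count = 5; pairs: (0,3), (0,4), (1,4), (1,5), (2,5)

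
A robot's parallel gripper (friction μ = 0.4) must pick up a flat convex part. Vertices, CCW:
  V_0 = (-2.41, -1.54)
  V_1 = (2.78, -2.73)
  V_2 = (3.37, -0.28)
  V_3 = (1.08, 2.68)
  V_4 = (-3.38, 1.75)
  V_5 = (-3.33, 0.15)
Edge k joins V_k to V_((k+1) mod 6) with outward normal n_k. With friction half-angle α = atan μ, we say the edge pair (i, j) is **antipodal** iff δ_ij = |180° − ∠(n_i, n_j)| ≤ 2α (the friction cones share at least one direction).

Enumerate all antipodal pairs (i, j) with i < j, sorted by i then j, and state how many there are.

count = 6; pairs: (0,2), (0,3), (1,4), (1,5), (2,4), (2,5)

α = atan 0.4 = 21.80°;  2α = 43.60°
n_0 = (-0.2235, -0.9747)
n_1 = (+0.9722, -0.2341)
n_2 = (+0.7909, +0.6119)
n_3 = (-0.2041, +0.9789)
n_4 = (-0.9995, -0.0312)
n_5 = (-0.8783, -0.4781)
  (0,1): δ = 90.63°  ·
  (0,2): δ = 39.36°  ✓
  (0,3): δ = 24.69°  ✓
  (0,4): δ = 104.70°  ·
  (0,5): δ = 131.48°  ·
  (1,2): δ = 128.73°  ·
  (1,3): δ = 64.68°  ·
  (1,4): δ = 15.33°  ✓
  (1,5): δ = 42.10°  ✓
  (2,3): δ = 115.95°  ·
  (2,4): δ = 35.94°  ✓
  (2,5): δ = 9.16°  ✓
  (3,4): δ = 99.99°  ·
  (3,5): δ = 73.22°  ·
  (4,5): δ = 153.23°  ·
antipodal pairs: 6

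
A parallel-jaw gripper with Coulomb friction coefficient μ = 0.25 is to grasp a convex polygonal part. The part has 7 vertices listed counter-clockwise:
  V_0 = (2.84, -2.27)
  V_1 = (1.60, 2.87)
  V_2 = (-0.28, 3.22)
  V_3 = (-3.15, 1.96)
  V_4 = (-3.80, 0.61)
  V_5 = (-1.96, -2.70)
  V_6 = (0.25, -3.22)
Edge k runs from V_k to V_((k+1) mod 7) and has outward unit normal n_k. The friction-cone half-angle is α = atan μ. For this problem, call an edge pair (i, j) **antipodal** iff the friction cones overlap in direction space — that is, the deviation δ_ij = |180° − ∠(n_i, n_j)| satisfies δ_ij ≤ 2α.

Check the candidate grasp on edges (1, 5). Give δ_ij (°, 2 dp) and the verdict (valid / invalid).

δ = 2.69°, valid

α = atan 0.25 = 14.04°;  2α = 28.07°
edge 1: e_1 = (-1.88, +0.35);  n_1 = (+0.1830, +0.9831)
edge 5: e_5 = (+2.21, -0.52);  n_5 = (-0.2290, -0.9734)
∠(n_1, n_5) = 177.31°
δ = |180° − 177.31°| = 2.69°
2.69° ≤ 2α = 28.07°  →  valid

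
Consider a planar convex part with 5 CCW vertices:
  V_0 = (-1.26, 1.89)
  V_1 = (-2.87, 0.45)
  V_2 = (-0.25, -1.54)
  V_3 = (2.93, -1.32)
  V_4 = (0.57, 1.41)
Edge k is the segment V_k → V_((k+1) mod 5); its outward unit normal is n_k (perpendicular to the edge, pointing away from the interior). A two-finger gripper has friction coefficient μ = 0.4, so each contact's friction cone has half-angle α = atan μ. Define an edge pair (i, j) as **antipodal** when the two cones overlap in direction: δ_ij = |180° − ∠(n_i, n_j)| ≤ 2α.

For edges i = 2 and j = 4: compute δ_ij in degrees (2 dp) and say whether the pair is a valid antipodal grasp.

α = atan 0.4 = 21.80°;  2α = 43.60°
edge 2: e_2 = (+3.18, +0.22);  n_2 = (+0.0690, -0.9976)
edge 4: e_4 = (-1.83, +0.48);  n_4 = (+0.2537, +0.9673)
∠(n_2, n_4) = 161.35°
δ = |180° − 161.35°| = 18.65°
18.65° ≤ 2α = 43.60°  →  valid

δ = 18.65°, valid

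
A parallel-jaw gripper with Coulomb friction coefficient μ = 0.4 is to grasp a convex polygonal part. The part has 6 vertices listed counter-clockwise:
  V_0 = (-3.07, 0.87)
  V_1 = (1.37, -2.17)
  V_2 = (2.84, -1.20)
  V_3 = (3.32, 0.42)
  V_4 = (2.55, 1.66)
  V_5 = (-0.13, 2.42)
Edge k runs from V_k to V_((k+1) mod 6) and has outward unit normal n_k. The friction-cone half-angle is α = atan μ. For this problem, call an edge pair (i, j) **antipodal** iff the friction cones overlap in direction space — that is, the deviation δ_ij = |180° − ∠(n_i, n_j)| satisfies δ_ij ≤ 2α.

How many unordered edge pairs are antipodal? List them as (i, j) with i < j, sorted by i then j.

count = 3; pairs: (0,3), (0,4), (1,5)

α = atan 0.4 = 21.80°;  2α = 43.60°
n_0 = (-0.5650, -0.8251)
n_1 = (+0.5508, -0.8347)
n_2 = (+0.9588, -0.2841)
n_3 = (+0.8495, +0.5275)
n_4 = (+0.2728, +0.9621)
n_5 = (-0.4664, +0.8846)
  (0,1): δ = 112.18°  ·
  (0,2): δ = 72.11°  ·
  (0,3): δ = 23.76°  ✓
  (0,4): δ = 18.57°  ✓
  (0,5): δ = 62.20°  ·
  (1,2): δ = 139.92°  ·
  (1,3): δ = 91.58°  ·
  (1,4): δ = 49.25°  ·
  (1,5): δ = 5.62°  ✓
  (2,3): δ = 131.66°  ·
  (2,4): δ = 89.33°  ·
  (2,5): δ = 45.70°  ·
  (3,4): δ = 137.67°  ·
  (3,5): δ = 94.04°  ·
  (4,5): δ = 136.37°  ·
antipodal pairs: 3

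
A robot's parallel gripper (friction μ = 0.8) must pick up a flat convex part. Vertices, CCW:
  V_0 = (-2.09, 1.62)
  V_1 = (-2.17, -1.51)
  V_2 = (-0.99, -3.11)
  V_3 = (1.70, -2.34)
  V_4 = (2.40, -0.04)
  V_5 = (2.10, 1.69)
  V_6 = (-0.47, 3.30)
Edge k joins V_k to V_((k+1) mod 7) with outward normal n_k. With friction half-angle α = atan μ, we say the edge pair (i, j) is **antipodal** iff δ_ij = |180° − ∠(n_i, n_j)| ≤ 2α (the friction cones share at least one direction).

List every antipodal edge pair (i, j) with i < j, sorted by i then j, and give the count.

count = 11; pairs: (0,2), (0,3), (0,4), (0,5), (1,3), (1,4), (1,5), (2,5), (2,6), (3,6), (4,6)

α = atan 0.8 = 38.66°;  2α = 77.32°
n_0 = (-0.9997, +0.0256)
n_1 = (-0.8048, -0.5935)
n_2 = (+0.2752, -0.9614)
n_3 = (+0.9567, -0.2912)
n_4 = (+0.9853, +0.1709)
n_5 = (+0.5309, +0.8474)
n_6 = (-0.7198, +0.6941)
  (0,1): δ = 142.13°  ·
  (0,2): δ = 72.56°  ✓
  (0,3): δ = 15.46°  ✓
  (0,4): δ = 11.30°  ✓
  (0,5): δ = 59.40°  ✓
  (0,6): δ = 137.51°  ·
  (1,2): δ = 110.44°  ·
  (1,3): δ = 53.34°  ✓
  (1,4): δ = 26.57°  ✓
  (1,5): δ = 21.53°  ✓
  (1,6): δ = 99.63°  ·
  (2,3): δ = 122.90°  ·
  (2,4): δ = 96.14°  ·
  (2,5): δ = 48.04°  ✓
  (2,6): δ = 30.07°  ✓
  (3,4): δ = 153.23°  ·
  (3,5): δ = 105.14°  ·
  (3,6): δ = 27.03°  ✓
  (4,5): δ = 131.90°  ·
  (4,6): δ = 53.80°  ✓
  (5,6): δ = 101.89°  ·
antipodal pairs: 11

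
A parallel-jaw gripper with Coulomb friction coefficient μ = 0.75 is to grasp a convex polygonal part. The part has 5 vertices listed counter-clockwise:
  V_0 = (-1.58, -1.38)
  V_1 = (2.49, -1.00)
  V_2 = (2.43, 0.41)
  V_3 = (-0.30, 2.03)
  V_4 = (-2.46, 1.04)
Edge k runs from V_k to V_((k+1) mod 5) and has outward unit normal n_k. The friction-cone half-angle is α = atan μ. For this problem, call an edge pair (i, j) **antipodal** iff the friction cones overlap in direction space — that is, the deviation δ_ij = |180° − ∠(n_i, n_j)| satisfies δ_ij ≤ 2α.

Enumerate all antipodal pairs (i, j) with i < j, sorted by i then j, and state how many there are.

count = 5; pairs: (0,2), (0,3), (1,3), (1,4), (2,4)

α = atan 0.75 = 36.87°;  2α = 73.74°
n_0 = (+0.0930, -0.9957)
n_1 = (+0.9991, +0.0425)
n_2 = (+0.5103, +0.8600)
n_3 = (-0.4167, +0.9091)
n_4 = (-0.9398, -0.3417)
  (0,1): δ = 92.90°  ·
  (0,2): δ = 36.02°  ✓
  (0,3): δ = 19.29°  ✓
  (0,4): δ = 104.65°  ·
  (1,2): δ = 123.12°  ·
  (1,3): δ = 67.81°  ✓
  (1,4): δ = 17.55°  ✓
  (2,3): δ = 124.69°  ·
  (2,4): δ = 39.33°  ✓
  (3,4): δ = 94.64°  ·
antipodal pairs: 5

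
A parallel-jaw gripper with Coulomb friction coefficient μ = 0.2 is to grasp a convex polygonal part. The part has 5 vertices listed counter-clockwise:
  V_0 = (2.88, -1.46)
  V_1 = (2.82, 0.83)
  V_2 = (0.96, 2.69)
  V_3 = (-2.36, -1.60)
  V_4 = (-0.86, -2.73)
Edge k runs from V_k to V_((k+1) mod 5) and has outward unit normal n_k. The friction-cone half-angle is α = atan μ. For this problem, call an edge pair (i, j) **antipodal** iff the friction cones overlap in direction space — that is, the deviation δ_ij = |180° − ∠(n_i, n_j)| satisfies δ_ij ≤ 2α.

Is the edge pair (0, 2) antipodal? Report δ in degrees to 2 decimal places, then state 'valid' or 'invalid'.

α = atan 0.2 = 11.31°;  2α = 22.62°
edge 0: e_0 = (-0.06, +2.29);  n_0 = (+0.9997, +0.0262)
edge 2: e_2 = (-3.32, -4.29);  n_2 = (-0.7908, +0.6120)
∠(n_0, n_2) = 140.76°
δ = |180° − 140.76°| = 39.24°
39.24° > 2α = 22.62°  →  invalid

δ = 39.24°, invalid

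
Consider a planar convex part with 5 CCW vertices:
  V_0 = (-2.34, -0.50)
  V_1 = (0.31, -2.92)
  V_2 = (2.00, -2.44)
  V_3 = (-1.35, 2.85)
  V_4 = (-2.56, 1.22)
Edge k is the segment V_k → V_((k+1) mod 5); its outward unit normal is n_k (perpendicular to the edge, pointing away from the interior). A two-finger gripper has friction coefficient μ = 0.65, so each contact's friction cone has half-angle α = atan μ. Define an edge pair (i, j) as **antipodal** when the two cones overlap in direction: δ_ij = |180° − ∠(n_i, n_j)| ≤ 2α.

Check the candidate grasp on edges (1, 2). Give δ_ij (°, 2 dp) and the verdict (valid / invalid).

δ = 73.51°, invalid

α = atan 0.65 = 33.02°;  2α = 66.05°
edge 1: e_1 = (+1.69, +0.48);  n_1 = (+0.2732, -0.9620)
edge 2: e_2 = (-3.35, +5.29);  n_2 = (+0.8448, +0.5350)
∠(n_1, n_2) = 106.49°
δ = |180° − 106.49°| = 73.51°
73.51° > 2α = 66.05°  →  invalid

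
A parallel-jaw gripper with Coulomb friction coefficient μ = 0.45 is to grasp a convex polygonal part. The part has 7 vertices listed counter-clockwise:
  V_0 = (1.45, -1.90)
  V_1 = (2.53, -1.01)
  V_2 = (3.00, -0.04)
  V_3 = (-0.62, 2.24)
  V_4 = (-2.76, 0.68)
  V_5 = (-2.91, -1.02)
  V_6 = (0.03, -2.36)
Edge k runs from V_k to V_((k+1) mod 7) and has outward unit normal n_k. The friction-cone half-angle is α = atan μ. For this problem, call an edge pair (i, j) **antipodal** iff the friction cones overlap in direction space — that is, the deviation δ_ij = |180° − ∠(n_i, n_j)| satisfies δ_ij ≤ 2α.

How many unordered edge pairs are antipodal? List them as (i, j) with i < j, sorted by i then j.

α = atan 0.45 = 24.23°;  2α = 48.46°
n_0 = (+0.6360, -0.7717)
n_1 = (+0.8999, -0.4360)
n_2 = (+0.5329, +0.8462)
n_3 = (-0.5891, +0.8081)
n_4 = (-0.9961, +0.0879)
n_5 = (-0.4147, -0.9099)
n_6 = (+0.3082, -0.9513)
  (0,1): δ = 155.34°  ·
  (0,2): δ = 71.70°  ·
  (0,3): δ = 3.40°  ✓
  (0,4): δ = 45.47°  ✓
  (0,5): δ = 116.01°  ·
  (0,6): δ = 158.46°  ·
  (1,2): δ = 96.35°  ·
  (1,3): δ = 28.06°  ✓
  (1,4): δ = 20.81°  ✓
  (1,5): δ = 91.35°  ·
  (1,6): δ = 133.80°  ·
  (2,3): δ = 111.70°  ·
  (2,4): δ = 62.84°  ·
  (2,5): δ = 7.70°  ✓
  (2,6): δ = 50.15°  ·
  (3,4): δ = 131.13°  ·
  (3,5): δ = 60.59°  ·
  (3,6): δ = 18.14°  ✓
  (4,5): δ = 109.46°  ·
  (4,6): δ = 67.01°  ·
  (5,6): δ = 137.55°  ·
antipodal pairs: 6

count = 6; pairs: (0,3), (0,4), (1,3), (1,4), (2,5), (3,6)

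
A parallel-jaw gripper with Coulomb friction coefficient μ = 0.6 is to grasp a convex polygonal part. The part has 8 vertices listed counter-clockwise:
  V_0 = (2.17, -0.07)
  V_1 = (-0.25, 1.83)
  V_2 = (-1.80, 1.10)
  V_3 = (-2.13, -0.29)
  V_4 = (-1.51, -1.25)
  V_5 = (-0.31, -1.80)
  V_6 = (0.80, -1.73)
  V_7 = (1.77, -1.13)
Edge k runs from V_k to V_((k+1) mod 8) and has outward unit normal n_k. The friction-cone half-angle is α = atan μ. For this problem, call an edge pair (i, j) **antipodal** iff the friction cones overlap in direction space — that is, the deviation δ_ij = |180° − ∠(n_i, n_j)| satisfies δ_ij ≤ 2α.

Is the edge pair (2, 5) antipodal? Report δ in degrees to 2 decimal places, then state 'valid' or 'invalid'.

α = atan 0.6 = 30.96°;  2α = 61.93°
edge 2: e_2 = (-0.33, -1.39);  n_2 = (-0.9730, +0.2310)
edge 5: e_5 = (+1.11, +0.07);  n_5 = (+0.0629, -0.9980)
∠(n_2, n_5) = 106.96°
δ = |180° − 106.96°| = 73.04°
73.04° > 2α = 61.93°  →  invalid

δ = 73.04°, invalid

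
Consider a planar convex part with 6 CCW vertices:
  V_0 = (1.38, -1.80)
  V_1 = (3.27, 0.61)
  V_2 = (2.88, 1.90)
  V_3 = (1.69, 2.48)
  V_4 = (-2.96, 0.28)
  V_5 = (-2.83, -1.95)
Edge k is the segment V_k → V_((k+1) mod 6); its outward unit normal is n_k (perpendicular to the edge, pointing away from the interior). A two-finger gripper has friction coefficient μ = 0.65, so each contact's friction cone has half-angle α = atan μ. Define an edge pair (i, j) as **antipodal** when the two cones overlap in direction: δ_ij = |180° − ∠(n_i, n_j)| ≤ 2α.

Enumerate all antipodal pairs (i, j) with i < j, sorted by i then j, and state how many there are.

count = 6; pairs: (0,3), (0,4), (1,4), (2,4), (2,5), (3,5)

α = atan 0.65 = 33.02°;  2α = 66.05°
n_0 = (+0.7869, -0.6171)
n_1 = (+0.9572, +0.2894)
n_2 = (+0.4381, +0.8989)
n_3 = (-0.4277, +0.9039)
n_4 = (-0.9983, -0.0582)
n_5 = (+0.0356, -0.9994)
  (0,1): δ = 125.07°  ·
  (0,2): δ = 77.88°  ·
  (0,3): δ = 26.58°  ✓
  (0,4): δ = 41.44°  ✓
  (0,5): δ = 130.15°  ·
  (1,2): δ = 132.81°  ·
  (1,3): δ = 81.50°  ·
  (1,4): δ = 13.49°  ✓
  (1,5): δ = 75.22°  ·
  (2,3): δ = 128.70°  ·
  (2,4): δ = 60.68°  ✓
  (2,5): δ = 28.02°  ✓
  (3,4): δ = 111.98°  ·
  (3,5): δ = 23.28°  ✓
  (4,5): δ = 91.30°  ·
antipodal pairs: 6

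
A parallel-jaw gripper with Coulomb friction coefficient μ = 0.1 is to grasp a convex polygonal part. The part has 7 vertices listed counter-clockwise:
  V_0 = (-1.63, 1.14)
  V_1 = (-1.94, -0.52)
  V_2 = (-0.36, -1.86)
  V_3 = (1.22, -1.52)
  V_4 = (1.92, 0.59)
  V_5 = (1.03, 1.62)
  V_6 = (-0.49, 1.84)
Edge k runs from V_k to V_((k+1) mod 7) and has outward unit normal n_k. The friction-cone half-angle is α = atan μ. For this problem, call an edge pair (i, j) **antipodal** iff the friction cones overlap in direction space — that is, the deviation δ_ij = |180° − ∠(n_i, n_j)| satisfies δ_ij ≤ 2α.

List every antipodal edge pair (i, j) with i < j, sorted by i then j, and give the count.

α = atan 0.1 = 5.71°;  2α = 11.42°
n_0 = (-0.9830, +0.1836)
n_1 = (-0.6468, -0.7627)
n_2 = (+0.2104, -0.9776)
n_3 = (+0.9491, -0.3149)
n_4 = (+0.7567, +0.6538)
n_5 = (+0.1432, +0.9897)
n_6 = (-0.5233, +0.8522)
  (0,1): δ = 119.72°  ·
  (0,2): δ = 67.28°  ·
  (0,3): δ = 7.78°  ✓
  (0,4): δ = 51.41°  ·
  (0,5): δ = 92.34°  ·
  (0,6): δ = 132.13°  ·
  (1,2): δ = 127.55°  ·
  (1,3): δ = 68.05°  ·
  (1,4): δ = 8.87°  ✓
  (1,5): δ = 32.07°  ·
  (1,6): δ = 71.85°  ·
  (2,3): δ = 120.50°  ·
  (2,4): δ = 61.31°  ·
  (2,5): δ = 20.38°  ·
  (2,6): δ = 19.41°  ·
  (3,4): δ = 120.82°  ·
  (3,5): δ = 79.88°  ·
  (3,6): δ = 40.10°  ·
  (4,5): δ = 139.07°  ·
  (4,6): δ = 99.28°  ·
  (5,6): δ = 140.21°  ·
antipodal pairs: 2

count = 2; pairs: (0,3), (1,4)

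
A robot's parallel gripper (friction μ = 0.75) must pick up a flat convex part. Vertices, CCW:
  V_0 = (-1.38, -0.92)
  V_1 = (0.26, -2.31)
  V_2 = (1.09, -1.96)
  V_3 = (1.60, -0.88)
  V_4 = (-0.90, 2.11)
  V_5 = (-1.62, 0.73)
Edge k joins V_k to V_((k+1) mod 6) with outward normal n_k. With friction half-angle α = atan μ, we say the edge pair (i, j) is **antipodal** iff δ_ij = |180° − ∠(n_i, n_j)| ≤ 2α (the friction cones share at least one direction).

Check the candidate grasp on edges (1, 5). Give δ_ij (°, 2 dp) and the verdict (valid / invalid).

α = atan 0.75 = 36.87°;  2α = 73.74°
edge 1: e_1 = (+0.83, +0.35);  n_1 = (+0.3886, -0.9214)
edge 5: e_5 = (+0.24, -1.65);  n_5 = (-0.9896, -0.1439)
∠(n_1, n_5) = 104.59°
δ = |180° − 104.59°| = 75.41°
75.41° > 2α = 73.74°  →  invalid

δ = 75.41°, invalid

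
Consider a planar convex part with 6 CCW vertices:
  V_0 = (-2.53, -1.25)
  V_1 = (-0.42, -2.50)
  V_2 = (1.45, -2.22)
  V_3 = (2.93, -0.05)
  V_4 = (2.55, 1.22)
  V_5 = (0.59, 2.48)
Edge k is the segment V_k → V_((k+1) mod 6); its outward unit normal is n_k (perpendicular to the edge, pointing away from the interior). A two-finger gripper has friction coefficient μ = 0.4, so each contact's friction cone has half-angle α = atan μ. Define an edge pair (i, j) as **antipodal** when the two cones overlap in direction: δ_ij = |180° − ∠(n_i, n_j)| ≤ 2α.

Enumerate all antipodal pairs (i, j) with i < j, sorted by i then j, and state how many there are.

count = 5; pairs: (0,3), (0,4), (1,4), (1,5), (2,5)

α = atan 0.4 = 21.80°;  2α = 43.60°
n_0 = (-0.5097, -0.8604)
n_1 = (+0.1481, -0.9890)
n_2 = (+0.8261, -0.5635)
n_3 = (+0.9580, +0.2867)
n_4 = (+0.5408, +0.8412)
n_5 = (-0.7670, +0.6416)
  (0,1): δ = 140.84°  ·
  (0,2): δ = 93.65°  ·
  (0,3): δ = 42.70°  ✓
  (0,4): δ = 2.09°  ✓
  (0,5): δ = 80.73°  ·
  (1,2): δ = 132.81°  ·
  (1,3): δ = 81.86°  ·
  (1,4): δ = 41.25°  ✓
  (1,5): δ = 41.57°  ✓
  (2,3): δ = 129.05°  ·
  (2,4): δ = 88.44°  ·
  (2,5): δ = 5.62°  ✓
  (3,4): δ = 139.39°  ·
  (3,5): δ = 56.57°  ·
  (4,5): δ = 97.18°  ·
antipodal pairs: 5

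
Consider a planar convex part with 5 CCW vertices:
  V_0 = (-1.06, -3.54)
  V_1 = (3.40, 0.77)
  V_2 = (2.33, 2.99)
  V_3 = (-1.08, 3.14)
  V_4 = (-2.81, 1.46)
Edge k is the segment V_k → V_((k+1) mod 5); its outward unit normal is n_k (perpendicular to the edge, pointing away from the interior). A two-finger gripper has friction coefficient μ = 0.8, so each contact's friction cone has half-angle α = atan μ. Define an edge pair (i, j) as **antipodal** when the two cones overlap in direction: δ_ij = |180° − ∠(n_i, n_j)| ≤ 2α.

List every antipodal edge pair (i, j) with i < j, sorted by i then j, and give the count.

α = atan 0.8 = 38.66°;  2α = 77.32°
n_0 = (+0.6949, -0.7191)
n_1 = (+0.9008, +0.4342)
n_2 = (+0.0439, +0.9990)
n_3 = (-0.6967, +0.7174)
n_4 = (-0.9439, -0.3304)
  (0,1): δ = 108.29°  ·
  (0,2): δ = 46.54°  ✓
  (0,3): δ = 0.14°  ✓
  (0,4): δ = 65.27°  ✓
  (1,2): δ = 118.25°  ·
  (1,3): δ = 71.57°  ✓
  (1,4): δ = 6.44°  ✓
  (2,3): δ = 133.32°  ·
  (2,4): δ = 68.19°  ✓
  (3,4): δ = 114.87°  ·
antipodal pairs: 6

count = 6; pairs: (0,2), (0,3), (0,4), (1,3), (1,4), (2,4)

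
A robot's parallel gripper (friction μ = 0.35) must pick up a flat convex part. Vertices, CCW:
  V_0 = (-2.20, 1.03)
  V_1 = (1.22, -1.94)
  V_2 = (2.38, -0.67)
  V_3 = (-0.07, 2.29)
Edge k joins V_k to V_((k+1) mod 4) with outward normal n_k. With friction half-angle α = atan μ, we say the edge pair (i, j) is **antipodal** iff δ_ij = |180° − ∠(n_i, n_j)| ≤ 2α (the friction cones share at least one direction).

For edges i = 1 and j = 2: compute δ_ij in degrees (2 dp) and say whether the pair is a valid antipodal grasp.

α = atan 0.35 = 19.29°;  2α = 38.58°
edge 1: e_1 = (+1.16, +1.27);  n_1 = (+0.7384, -0.6744)
edge 2: e_2 = (-2.45, +2.96);  n_2 = (+0.7704, +0.6376)
∠(n_1, n_2) = 82.02°
δ = |180° − 82.02°| = 97.98°
97.98° > 2α = 38.58°  →  invalid

δ = 97.98°, invalid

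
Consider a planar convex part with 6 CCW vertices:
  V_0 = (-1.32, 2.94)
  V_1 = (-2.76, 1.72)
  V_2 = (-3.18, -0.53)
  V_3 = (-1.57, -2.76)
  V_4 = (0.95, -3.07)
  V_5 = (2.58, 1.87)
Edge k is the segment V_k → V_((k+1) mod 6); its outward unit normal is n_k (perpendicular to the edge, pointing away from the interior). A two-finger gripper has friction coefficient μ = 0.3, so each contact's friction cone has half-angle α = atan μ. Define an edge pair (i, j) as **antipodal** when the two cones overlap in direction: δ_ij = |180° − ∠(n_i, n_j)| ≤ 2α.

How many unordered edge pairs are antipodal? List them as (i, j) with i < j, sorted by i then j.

count = 3; pairs: (0,4), (1,4), (3,5)

α = atan 0.3 = 16.70°;  2α = 33.40°
n_0 = (-0.6464, +0.7630)
n_1 = (-0.9830, +0.1835)
n_2 = (-0.8108, -0.5854)
n_3 = (-0.1221, -0.9925)
n_4 = (+0.9496, -0.3133)
n_5 = (+0.2646, +0.9644)
  (0,1): δ = 140.85°  ·
  (0,2): δ = 94.44°  ·
  (0,3): δ = 47.29°  ·
  (0,4): δ = 31.47°  ✓
  (0,5): δ = 124.39°  ·
  (1,2): δ = 133.60°  ·
  (1,3): δ = 86.44°  ·
  (1,4): δ = 7.69°  ✓
  (1,5): δ = 85.23°  ·
  (2,3): δ = 132.84°  ·
  (2,4): δ = 54.09°  ·
  (2,5): δ = 38.83°  ·
  (3,4): δ = 101.25°  ·
  (3,5): δ = 8.33°  ✓
  (4,5): δ = 87.08°  ·
antipodal pairs: 3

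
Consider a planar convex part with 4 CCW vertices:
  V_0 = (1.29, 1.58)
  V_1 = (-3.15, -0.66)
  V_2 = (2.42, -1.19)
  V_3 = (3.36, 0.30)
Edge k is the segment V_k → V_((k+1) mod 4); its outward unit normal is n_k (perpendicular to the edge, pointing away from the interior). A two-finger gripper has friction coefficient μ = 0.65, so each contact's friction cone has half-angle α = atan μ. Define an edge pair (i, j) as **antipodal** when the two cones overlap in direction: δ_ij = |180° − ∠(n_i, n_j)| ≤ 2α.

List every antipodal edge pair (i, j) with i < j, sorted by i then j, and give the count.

count = 3; pairs: (0,1), (0,2), (1,3)

α = atan 0.65 = 33.02°;  2α = 66.05°
n_0 = (-0.4504, +0.8928)
n_1 = (-0.0947, -0.9955)
n_2 = (+0.8458, -0.5336)
n_3 = (+0.5259, +0.8505)
  (0,1): δ = 32.21°  ✓
  (0,2): δ = 30.98°  ✓
  (0,3): δ = 121.50°  ·
  (1,2): δ = 116.81°  ·
  (1,3): δ = 26.30°  ✓
  (2,3): δ = 89.48°  ·
antipodal pairs: 3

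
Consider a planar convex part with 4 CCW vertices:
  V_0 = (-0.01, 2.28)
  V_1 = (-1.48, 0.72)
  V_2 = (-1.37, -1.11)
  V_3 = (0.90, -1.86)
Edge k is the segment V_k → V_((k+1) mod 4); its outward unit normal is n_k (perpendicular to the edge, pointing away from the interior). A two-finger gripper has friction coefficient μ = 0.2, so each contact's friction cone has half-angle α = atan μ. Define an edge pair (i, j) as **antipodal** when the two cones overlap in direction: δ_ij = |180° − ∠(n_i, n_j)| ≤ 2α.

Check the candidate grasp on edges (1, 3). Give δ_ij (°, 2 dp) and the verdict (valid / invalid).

α = atan 0.2 = 11.31°;  2α = 22.62°
edge 1: e_1 = (+0.11, -1.83);  n_1 = (-0.9982, -0.0600)
edge 3: e_3 = (-0.91, +4.14);  n_3 = (+0.9767, +0.2147)
∠(n_1, n_3) = 171.04°
δ = |180° − 171.04°| = 8.96°
8.96° ≤ 2α = 22.62°  →  valid

δ = 8.96°, valid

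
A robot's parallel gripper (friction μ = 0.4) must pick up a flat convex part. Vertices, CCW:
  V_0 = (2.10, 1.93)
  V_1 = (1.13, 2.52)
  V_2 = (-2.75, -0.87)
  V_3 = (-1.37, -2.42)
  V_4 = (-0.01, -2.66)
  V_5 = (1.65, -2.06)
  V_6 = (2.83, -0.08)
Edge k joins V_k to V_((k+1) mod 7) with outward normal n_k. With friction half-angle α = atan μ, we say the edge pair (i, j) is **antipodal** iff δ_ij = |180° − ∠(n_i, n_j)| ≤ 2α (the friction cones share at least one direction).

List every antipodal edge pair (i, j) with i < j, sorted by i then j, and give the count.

α = atan 0.4 = 21.80°;  2α = 43.60°
n_0 = (+0.5197, +0.8544)
n_1 = (-0.6580, +0.7531)
n_2 = (-0.7469, -0.6650)
n_3 = (-0.1738, -0.9848)
n_4 = (+0.3399, -0.9405)
n_5 = (+0.8590, -0.5119)
n_6 = (+0.9399, +0.3414)
  (0,1): δ = 107.55°  ·
  (0,2): δ = 17.01°  ✓
  (0,3): δ = 21.30°  ✓
  (0,4): δ = 51.18°  ·
  (0,5): δ = 90.52°  ·
  (0,6): δ = 141.27°  ·
  (1,2): δ = 89.46°  ·
  (1,3): δ = 51.15°  ·
  (1,4): δ = 21.27°  ✓
  (1,5): δ = 18.06°  ✓
  (1,6): δ = 68.82°  ·
  (2,3): δ = 141.69°  ·
  (2,4): δ = 111.81°  ·
  (2,5): δ = 72.47°  ·
  (2,6): δ = 21.72°  ✓
  (3,4): δ = 150.12°  ·
  (3,5): δ = 110.79°  ·
  (3,6): δ = 60.03°  ·
  (4,5): δ = 140.67°  ·
  (4,6): δ = 89.91°  ·
  (5,6): δ = 129.25°  ·
antipodal pairs: 5

count = 5; pairs: (0,2), (0,3), (1,4), (1,5), (2,6)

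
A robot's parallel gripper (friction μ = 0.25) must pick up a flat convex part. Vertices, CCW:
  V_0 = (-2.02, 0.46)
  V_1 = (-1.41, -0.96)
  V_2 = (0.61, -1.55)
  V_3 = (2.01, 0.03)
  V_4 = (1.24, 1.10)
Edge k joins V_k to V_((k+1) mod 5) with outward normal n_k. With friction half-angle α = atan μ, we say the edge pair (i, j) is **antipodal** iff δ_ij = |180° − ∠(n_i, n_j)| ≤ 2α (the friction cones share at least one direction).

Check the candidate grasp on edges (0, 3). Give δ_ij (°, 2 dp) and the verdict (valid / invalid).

δ = 12.49°, valid

α = atan 0.25 = 14.04°;  2α = 28.07°
edge 0: e_0 = (+0.61, -1.42);  n_0 = (-0.9188, -0.3947)
edge 3: e_3 = (-0.77, +1.07);  n_3 = (+0.8117, +0.5841)
∠(n_0, n_3) = 167.51°
δ = |180° − 167.51°| = 12.49°
12.49° ≤ 2α = 28.07°  →  valid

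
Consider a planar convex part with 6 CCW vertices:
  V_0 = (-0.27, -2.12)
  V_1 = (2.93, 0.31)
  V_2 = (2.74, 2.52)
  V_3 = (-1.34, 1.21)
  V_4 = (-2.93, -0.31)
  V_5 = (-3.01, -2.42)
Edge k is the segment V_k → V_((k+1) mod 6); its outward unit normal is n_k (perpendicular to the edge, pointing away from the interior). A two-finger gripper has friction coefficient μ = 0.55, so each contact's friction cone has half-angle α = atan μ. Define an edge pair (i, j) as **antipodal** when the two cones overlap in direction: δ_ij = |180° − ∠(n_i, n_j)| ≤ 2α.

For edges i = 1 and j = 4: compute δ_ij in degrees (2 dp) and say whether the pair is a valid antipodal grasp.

α = atan 0.55 = 28.81°;  2α = 57.62°
edge 1: e_1 = (-0.19, +2.21);  n_1 = (+0.9963, +0.0857)
edge 4: e_4 = (-0.08, -2.11);  n_4 = (-0.9993, +0.0379)
∠(n_1, n_4) = 172.91°
δ = |180° − 172.91°| = 7.09°
7.09° ≤ 2α = 57.62°  →  valid

δ = 7.09°, valid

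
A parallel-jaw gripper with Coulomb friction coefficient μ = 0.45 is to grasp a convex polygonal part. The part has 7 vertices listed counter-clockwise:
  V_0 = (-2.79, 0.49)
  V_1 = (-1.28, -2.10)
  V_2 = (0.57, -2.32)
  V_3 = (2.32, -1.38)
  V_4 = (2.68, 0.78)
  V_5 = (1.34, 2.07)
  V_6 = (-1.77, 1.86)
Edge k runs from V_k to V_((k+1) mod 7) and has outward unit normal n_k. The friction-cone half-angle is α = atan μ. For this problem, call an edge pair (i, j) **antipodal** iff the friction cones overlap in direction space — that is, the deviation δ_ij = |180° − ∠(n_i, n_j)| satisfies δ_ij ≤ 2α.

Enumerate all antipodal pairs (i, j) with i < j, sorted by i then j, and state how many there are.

count = 7; pairs: (0,3), (0,4), (1,4), (1,5), (2,5), (2,6), (3,6)

α = atan 0.45 = 24.23°;  2α = 48.46°
n_0 = (-0.8639, -0.5037)
n_1 = (-0.1181, -0.9930)
n_2 = (+0.4732, -0.8810)
n_3 = (+0.9864, -0.1644)
n_4 = (+0.6935, +0.7204)
n_5 = (-0.0674, +0.9977)
n_6 = (-0.8021, +0.5972)
  (0,1): δ = 127.02°  ·
  (0,2): δ = 92.00°  ·
  (0,3): δ = 39.71°  ✓
  (0,4): δ = 15.85°  ✓
  (0,5): δ = 63.62°  ·
  (0,6): δ = 113.09°  ·
  (1,2): δ = 144.98°  ·
  (1,3): δ = 92.68°  ·
  (1,4): δ = 37.13°  ✓
  (1,5): δ = 10.64°  ✓
  (1,6): δ = 60.11°  ·
  (2,3): δ = 127.70°  ·
  (2,4): δ = 72.15°  ·
  (2,5): δ = 24.38°  ✓
  (2,6): δ = 25.09°  ✓
  (3,4): δ = 124.45°  ·
  (3,5): δ = 76.67°  ·
  (3,6): δ = 27.21°  ✓
  (4,5): δ = 132.23°  ·
  (4,6): δ = 82.76°  ·
  (5,6): δ = 130.53°  ·
antipodal pairs: 7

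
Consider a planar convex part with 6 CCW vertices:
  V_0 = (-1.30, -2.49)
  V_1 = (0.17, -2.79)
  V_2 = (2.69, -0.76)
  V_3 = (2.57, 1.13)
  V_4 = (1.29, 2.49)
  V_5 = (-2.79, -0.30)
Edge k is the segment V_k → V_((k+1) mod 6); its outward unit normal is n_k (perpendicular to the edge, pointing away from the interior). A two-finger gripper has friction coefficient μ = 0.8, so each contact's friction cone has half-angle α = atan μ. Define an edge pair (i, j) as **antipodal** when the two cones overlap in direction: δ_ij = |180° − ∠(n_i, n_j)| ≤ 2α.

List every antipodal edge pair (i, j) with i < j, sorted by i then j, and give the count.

α = atan 0.8 = 38.66°;  2α = 77.32°
n_0 = (-0.2000, -0.9798)
n_1 = (+0.6273, -0.7788)
n_2 = (+0.9980, +0.0634)
n_3 = (+0.7282, +0.6854)
n_4 = (-0.5645, +0.8255)
n_5 = (-0.8268, -0.5625)
  (0,1): δ = 129.61°  ·
  (0,2): δ = 74.83°  ✓
  (0,3): δ = 35.20°  ✓
  (0,4): δ = 45.90°  ✓
  (0,5): δ = 135.76°  ·
  (1,2): δ = 125.22°  ·
  (1,3): δ = 85.59°  ·
  (1,4): δ = 4.49°  ✓
  (1,5): δ = 85.38°  ·
  (2,3): δ = 140.37°  ·
  (2,4): δ = 59.27°  ✓
  (2,5): δ = 30.60°  ✓
  (3,4): δ = 98.90°  ·
  (3,5): δ = 9.03°  ✓
  (4,5): δ = 90.14°  ·
antipodal pairs: 7

count = 7; pairs: (0,2), (0,3), (0,4), (1,4), (2,4), (2,5), (3,5)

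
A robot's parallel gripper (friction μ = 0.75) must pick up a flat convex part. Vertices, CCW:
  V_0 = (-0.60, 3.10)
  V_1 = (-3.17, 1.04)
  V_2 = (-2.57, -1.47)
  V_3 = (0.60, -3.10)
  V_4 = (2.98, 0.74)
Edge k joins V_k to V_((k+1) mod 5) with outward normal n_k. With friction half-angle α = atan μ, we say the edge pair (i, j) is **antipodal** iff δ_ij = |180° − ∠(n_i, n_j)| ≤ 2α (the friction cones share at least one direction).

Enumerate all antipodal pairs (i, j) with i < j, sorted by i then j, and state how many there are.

α = atan 0.75 = 36.87°;  2α = 73.74°
n_0 = (-0.6254, +0.7803)
n_1 = (-0.9726, -0.2325)
n_2 = (-0.4573, -0.8893)
n_3 = (+0.8500, -0.5268)
n_4 = (+0.5504, +0.8349)
  (0,1): δ = 115.27°  ·
  (0,2): δ = 65.93°  ✓
  (0,3): δ = 19.50°  ✓
  (0,4): δ = 107.89°  ·
  (1,2): δ = 130.66°  ·
  (1,3): δ = 45.23°  ✓
  (1,4): δ = 43.16°  ✓
  (2,3): δ = 94.58°  ·
  (2,4): δ = 6.18°  ✓
  (3,4): δ = 91.60°  ·
antipodal pairs: 5

count = 5; pairs: (0,2), (0,3), (1,3), (1,4), (2,4)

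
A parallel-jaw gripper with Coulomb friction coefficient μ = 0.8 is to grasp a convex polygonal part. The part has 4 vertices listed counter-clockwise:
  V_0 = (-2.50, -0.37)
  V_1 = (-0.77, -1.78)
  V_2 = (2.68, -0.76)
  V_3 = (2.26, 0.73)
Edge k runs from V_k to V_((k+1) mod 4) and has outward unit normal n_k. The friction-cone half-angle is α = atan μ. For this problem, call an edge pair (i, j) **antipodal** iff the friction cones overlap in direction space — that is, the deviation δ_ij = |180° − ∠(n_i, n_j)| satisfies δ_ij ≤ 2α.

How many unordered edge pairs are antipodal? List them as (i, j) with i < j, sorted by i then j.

count = 3; pairs: (0,2), (0,3), (1,3)

α = atan 0.8 = 38.66°;  2α = 77.32°
n_0 = (-0.6318, -0.7752)
n_1 = (+0.2835, -0.9590)
n_2 = (+0.9625, +0.2713)
n_3 = (-0.2252, +0.9743)
  (0,1): δ = 124.35°  ·
  (0,2): δ = 35.08°  ✓
  (0,3): δ = 52.19°  ✓
  (1,2): δ = 90.73°  ·
  (1,3): δ = 3.46°  ✓
  (2,3): δ = 92.73°  ·
antipodal pairs: 3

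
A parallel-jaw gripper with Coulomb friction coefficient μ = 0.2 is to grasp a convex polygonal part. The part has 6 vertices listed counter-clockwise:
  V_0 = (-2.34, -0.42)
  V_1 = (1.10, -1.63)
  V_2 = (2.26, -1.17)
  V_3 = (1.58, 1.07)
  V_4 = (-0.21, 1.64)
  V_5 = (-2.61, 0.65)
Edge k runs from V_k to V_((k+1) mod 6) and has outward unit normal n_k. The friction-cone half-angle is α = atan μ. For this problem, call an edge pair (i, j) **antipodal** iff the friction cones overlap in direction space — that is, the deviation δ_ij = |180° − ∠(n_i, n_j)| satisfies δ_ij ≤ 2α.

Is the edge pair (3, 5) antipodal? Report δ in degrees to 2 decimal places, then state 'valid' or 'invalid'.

α = atan 0.2 = 11.31°;  2α = 22.62°
edge 3: e_3 = (-1.79, +0.57);  n_3 = (+0.3034, +0.9529)
edge 5: e_5 = (+0.27, -1.07);  n_5 = (-0.9696, -0.2447)
∠(n_3, n_5) = 121.83°
δ = |180° − 121.83°| = 58.17°
58.17° > 2α = 22.62°  →  invalid

δ = 58.17°, invalid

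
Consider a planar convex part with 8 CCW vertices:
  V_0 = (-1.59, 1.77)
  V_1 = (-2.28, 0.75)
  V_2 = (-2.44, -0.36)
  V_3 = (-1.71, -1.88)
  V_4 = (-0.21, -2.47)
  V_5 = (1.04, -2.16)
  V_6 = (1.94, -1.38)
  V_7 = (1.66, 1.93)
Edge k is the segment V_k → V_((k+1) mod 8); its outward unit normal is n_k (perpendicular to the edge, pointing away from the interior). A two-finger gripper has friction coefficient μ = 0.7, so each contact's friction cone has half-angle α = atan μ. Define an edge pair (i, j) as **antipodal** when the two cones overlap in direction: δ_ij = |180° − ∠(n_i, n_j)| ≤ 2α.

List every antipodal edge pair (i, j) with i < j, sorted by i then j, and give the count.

count = 12; pairs: (0,4), (0,5), (0,6), (1,4), (1,5), (1,6), (2,6), (2,7), (3,6), (3,7), (4,7), (5,7)

α = atan 0.7 = 34.99°;  2α = 69.98°
n_0 = (-0.8283, +0.5603)
n_1 = (-0.9898, +0.1427)
n_2 = (-0.9014, -0.4329)
n_3 = (-0.3660, -0.9306)
n_4 = (+0.2407, -0.9706)
n_5 = (+0.6549, -0.7557)
n_6 = (+0.9964, +0.0843)
n_7 = (-0.0492, +0.9988)
  (0,1): δ = 154.13°  ·
  (0,2): δ = 120.27°  ·
  (0,3): δ = 77.39°  ·
  (0,4): δ = 41.99°  ✓
  (0,5): δ = 15.01°  ✓
  (0,6): δ = 38.91°  ✓
  (0,7): δ = 126.90°  ·
  (1,2): δ = 146.14°  ·
  (1,3): δ = 103.27°  ·
  (1,4): δ = 67.87°  ✓
  (1,5): δ = 40.88°  ✓
  (1,6): δ = 13.04°  ✓
  (1,7): δ = 101.02°  ·
  (2,3): δ = 137.12°  ·
  (2,4): δ = 101.72°  ·
  (2,5): δ = 74.74°  ·
  (2,6): δ = 20.82°  ✓
  (2,7): δ = 67.17°  ✓
  (3,4): δ = 144.60°  ·
  (3,5): δ = 117.61°  ·
  (3,6): δ = 63.69°  ✓
  (3,7): δ = 24.29°  ✓
  (4,5): δ = 153.01°  ·
  (4,6): δ = 99.09°  ·
  (4,7): δ = 11.11°  ✓
  (5,6): δ = 126.08°  ·
  (5,7): δ = 38.10°  ✓
  (6,7): δ = 92.02°  ·
antipodal pairs: 12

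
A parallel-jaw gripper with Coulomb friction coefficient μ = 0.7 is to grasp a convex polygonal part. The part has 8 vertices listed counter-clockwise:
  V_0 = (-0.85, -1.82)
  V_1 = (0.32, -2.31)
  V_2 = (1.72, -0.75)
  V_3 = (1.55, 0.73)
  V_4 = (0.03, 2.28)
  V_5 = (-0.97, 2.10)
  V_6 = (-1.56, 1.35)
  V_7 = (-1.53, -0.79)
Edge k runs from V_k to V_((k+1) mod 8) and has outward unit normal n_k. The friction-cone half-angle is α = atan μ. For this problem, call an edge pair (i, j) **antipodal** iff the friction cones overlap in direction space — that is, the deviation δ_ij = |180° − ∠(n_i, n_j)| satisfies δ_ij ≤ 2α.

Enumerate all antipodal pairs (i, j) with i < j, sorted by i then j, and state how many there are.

α = atan 0.7 = 34.99°;  2α = 69.98°
n_0 = (-0.3863, -0.9224)
n_1 = (+0.7442, -0.6679)
n_2 = (+0.9935, +0.1141)
n_3 = (+0.7140, +0.7002)
n_4 = (-0.1772, +0.9842)
n_5 = (-0.7860, +0.6183)
n_6 = (-0.9999, -0.0140)
n_7 = (-0.8345, -0.5510)
  (0,1): δ = 109.18°  ·
  (0,2): δ = 60.72°  ✓
  (0,3): δ = 22.84°  ✓
  (0,4): δ = 32.93°  ✓
  (0,5): δ = 74.53°  ·
  (0,6): δ = 113.53°  ·
  (0,7): δ = 146.16°  ·
  (1,2): δ = 131.54°  ·
  (1,3): δ = 93.65°  ·
  (1,4): δ = 37.89°  ✓
  (1,5): δ = 3.71°  ✓
  (1,6): δ = 42.71°  ✓
  (1,7): δ = 75.34°  ·
  (2,3): δ = 142.11°  ·
  (2,4): δ = 86.35°  ·
  (2,5): δ = 44.74°  ✓
  (2,6): δ = 5.75°  ✓
  (2,7): δ = 26.88°  ✓
  (3,4): δ = 124.24°  ·
  (3,5): δ = 82.63°  ·
  (3,6): δ = 43.64°  ✓
  (3,7): δ = 11.01°  ✓
  (4,5): δ = 138.39°  ·
  (4,6): δ = 99.40°  ·
  (4,7): δ = 66.77°  ✓
  (5,6): δ = 141.01°  ·
  (5,7): δ = 108.38°  ·
  (6,7): δ = 147.37°  ·
antipodal pairs: 12

count = 12; pairs: (0,2), (0,3), (0,4), (1,4), (1,5), (1,6), (2,5), (2,6), (2,7), (3,6), (3,7), (4,7)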